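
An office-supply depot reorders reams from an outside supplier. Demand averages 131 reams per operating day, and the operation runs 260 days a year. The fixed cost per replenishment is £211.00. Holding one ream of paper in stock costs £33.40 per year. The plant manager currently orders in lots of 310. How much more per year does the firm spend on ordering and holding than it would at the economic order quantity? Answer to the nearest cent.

Annual demand D = 131 × 260 = 34,060.
EOQ = √(2DS/H) = √(2 × 34,060 × 211 / 33.4) ≈ 656.00.
Cost at Q* = (D/Q*)S + (Q*/2)H = √(2DSH) ≈ £21,910.47.
Cost at Q = 310: (34,060/310)×211 + (310/2)×33.4 = £23,182.77 + £5,177.00 = £28,359.77.
Excess = £28,359.77 − £21,910.47 = £6,449.30.

Extra cost ≈ £6,449.30 per year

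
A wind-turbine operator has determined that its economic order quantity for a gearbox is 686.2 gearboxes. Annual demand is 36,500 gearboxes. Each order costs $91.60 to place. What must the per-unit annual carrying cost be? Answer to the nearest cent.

H ≈ $14.20

The basic EOQ model gives Q* = √(2DS/H); rearrange for the unknown.
From Q* = √(2DS/H): H = 2DS / Q*² = 2 × 36,500 × 91.6 / 686.2² = 14.2009.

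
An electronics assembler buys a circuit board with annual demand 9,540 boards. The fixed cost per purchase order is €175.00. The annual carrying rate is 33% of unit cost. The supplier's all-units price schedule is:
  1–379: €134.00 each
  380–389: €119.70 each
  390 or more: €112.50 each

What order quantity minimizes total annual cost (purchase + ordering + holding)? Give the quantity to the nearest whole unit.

Q* ≈ 390 boards

Holding cost per unit per year at price C is H = 0.33·C.
For each price level, check whether its EOQ is feasible; otherwise the best quantity at that price is the breakpoint.
EOQ at €134.00 = 274.8 (feasible in tier 1): TC = 9,540×€134.00 + (9,540/274.8)×175 + (274.8/2)×0.33×€134.00 = €1,290,511.16.
EOQ at €119.70 = 290.7 < 380, so use break Q=380: TC = 9,540×€119.70 + (9,540/380.0)×175 + (380.0/2)×0.33×€119.70 = €1,153,836.61.
EOQ at €112.50 = 299.9 < 390, so use break Q=390: TC = 9,540×€112.50 + (9,540/390.0)×175 + (390.0/2)×0.33×€112.50 = €1,084,770.14.
Lowest total cost is €1,084,770.14 at Q = 390.0.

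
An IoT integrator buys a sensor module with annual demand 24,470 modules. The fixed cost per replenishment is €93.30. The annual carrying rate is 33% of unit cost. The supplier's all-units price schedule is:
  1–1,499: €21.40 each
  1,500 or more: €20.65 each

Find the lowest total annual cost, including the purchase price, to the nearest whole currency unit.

Holding cost per unit per year at price C is H = 0.33·C.
Evaluate total cost at each tier's feasible EOQ or, if the EOQ is below the tier, at the tier's minimum quantity.
EOQ at €21.40 = 804.1 (feasible in tier 1): TC = 24,470×€21.40 + (24,470/804.1)×93.3 + (804.1/2)×0.33×€21.40 = €529,336.54.
EOQ at €20.65 = 818.6 < 1500, so use break Q=1500: TC = 24,470×€20.65 + (24,470/1500.0)×93.3 + (1500.0/2)×0.33×€20.65 = €511,938.41.
Lowest total cost among the candidates is at Q = 1500.0.

TC* ≈ €511,938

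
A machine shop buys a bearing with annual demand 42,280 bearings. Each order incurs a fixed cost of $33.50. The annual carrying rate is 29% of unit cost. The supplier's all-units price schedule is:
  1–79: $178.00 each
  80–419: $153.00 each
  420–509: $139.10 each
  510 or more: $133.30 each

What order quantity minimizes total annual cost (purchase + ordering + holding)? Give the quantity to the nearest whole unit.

Holding cost per unit per year at price C is H = 0.29·C.
For each price level, check whether its EOQ is feasible; otherwise the best quantity at that price is the breakpoint.
Tier 1 ($178.00): EOQ = 234.3 exceeds tier's upper bound 79, so this tier is dominated.
EOQ at $153.00 = 252.7 (feasible in tier 2): TC = 42,280×$153.00 + (42,280/252.7)×33.5 + (252.7/2)×0.29×$153.00 = $6,480,051.14.
EOQ at $139.10 = 265.0 < 420, so use break Q=420: TC = 42,280×$139.10 + (42,280/420.0)×33.5 + (420.0/2)×0.29×$139.10 = $5,892,991.52.
EOQ at $133.30 = 270.7 < 510, so use break Q=510: TC = 42,280×$133.30 + (42,280/510.0)×33.5 + (510.0/2)×0.29×$133.30 = $5,648,558.75.
Lowest total cost is $5,648,558.75 at Q = 510.0.

Q* ≈ 510 bearings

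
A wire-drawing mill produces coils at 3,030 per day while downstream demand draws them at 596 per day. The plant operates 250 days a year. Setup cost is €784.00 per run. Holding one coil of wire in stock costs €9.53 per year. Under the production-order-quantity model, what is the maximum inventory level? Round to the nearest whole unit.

Annual demand D = 596 × 250 = 149,000.
Production build-up factor (1 − d/p) = 1 − 596/3,030 = 0.8033.
Q* = √(2DS / (H(1 − d/p))) = √(2 × 149,000 × 784 / (9.53 × 0.8033)).
= √(233,632,000 / 7.6555) ≈ 5524.344.
Maximum inventory = Q*(1 − d/p) = 5524.344 × 0.8033 ≈ 4437.708.

I_max ≈ 4,438 coils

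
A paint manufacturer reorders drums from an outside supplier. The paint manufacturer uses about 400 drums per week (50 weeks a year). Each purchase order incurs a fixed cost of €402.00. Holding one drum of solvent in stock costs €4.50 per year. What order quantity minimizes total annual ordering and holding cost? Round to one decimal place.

Annual demand D = 400 × 50 = 20,000.
EOQ = √(2DS / H) = √(2 × 20,000 × 402 / 4.5).
= √(16,080,000 / 4.5) = √3,573,333.3333 ≈ 1890.326.

Q* ≈ 1,890.3 drums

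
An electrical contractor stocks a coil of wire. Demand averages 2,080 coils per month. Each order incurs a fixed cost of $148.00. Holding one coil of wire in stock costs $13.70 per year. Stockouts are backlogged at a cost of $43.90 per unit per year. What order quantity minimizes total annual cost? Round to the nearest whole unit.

Q* ≈ 841 coils

Annual demand D = 2,080 × 12 = 24,960.
With planned backorders, Q* = √(2DS/H) · √((H+B)/B).
√(2DS/H) = √(2 × 24,960 × 148 / 13.7) = 734.358.
√((H+B)/B) = √((13.7+43.9)/43.9) = 1.1455.
Q* ≈ 841.176.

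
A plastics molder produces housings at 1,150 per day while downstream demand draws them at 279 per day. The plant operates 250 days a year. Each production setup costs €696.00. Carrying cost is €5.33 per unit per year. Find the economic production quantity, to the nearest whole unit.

Annual demand D = 279 × 250 = 69,750.
Production build-up factor (1 − d/p) = 1 − 279/1,150 = 0.7574.
Q* = √(2DS / (H(1 − d/p))) = √(2 × 69,750 × 696 / (5.33 × 0.7574)).
= √(97,092,000 / 4.0369) ≈ 4904.198.

Q* ≈ 4,904 housings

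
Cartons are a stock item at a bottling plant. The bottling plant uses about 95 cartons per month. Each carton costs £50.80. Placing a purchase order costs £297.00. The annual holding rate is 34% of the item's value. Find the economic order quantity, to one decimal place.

Annual demand D = 95 × 12 = 1,140.
Holding cost H = 0.34 × £50.80 = £17.2720 per unit per year.
EOQ = √(2DS / H) = √(2 × 1,140 × 297 / 17.272).
= √(677,160 / 17.272) = √39,205.6508 ≈ 198.004.

Q* ≈ 198.0 cartons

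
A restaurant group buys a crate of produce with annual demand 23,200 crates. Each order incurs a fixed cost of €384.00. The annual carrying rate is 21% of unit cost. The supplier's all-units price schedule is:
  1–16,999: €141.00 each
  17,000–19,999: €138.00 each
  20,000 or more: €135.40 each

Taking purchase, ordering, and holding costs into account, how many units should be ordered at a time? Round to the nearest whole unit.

Holding cost per unit per year at price C is H = 0.21·C.
For each price level, check whether its EOQ is feasible; otherwise the best quantity at that price is the breakpoint.
EOQ at €141.00 = 775.7 (feasible in tier 1): TC = 23,200×€141.00 + (23,200/775.7)×384 + (775.7/2)×0.21×€141.00 = €3,294,169.09.
EOQ at €138.00 = 784.1 < 17000, so use break Q=17000: TC = 23,200×€138.00 + (23,200/17000.0)×384 + (17000.0/2)×0.21×€138.00 = €3,448,454.05.
EOQ at €135.40 = 791.6 < 20000, so use break Q=20000: TC = 23,200×€135.40 + (23,200/20000.0)×384 + (20000.0/2)×0.21×€135.40 = €3,426,065.44.
Lowest total cost is €3,294,169.09 at Q = 775.7.

Q* ≈ 776 crates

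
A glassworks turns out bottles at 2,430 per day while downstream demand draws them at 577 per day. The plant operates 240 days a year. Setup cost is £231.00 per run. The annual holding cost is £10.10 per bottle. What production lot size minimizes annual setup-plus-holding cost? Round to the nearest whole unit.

Q* ≈ 2,882 bottles

Annual demand D = 577 × 240 = 138,480.
Production build-up factor (1 − d/p) = 1 − 577/2,430 = 0.7626.
Q* = √(2DS / (H(1 − d/p))) = √(2 × 138,480 × 231 / (10.1 × 0.7626)).
= √(63,977,760 / 7.7018) ≈ 2882.168.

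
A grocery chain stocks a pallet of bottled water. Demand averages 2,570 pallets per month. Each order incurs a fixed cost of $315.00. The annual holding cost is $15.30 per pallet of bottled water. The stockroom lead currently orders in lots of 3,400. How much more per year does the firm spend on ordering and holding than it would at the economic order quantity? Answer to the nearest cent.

Extra cost ≈ $11,625.81 per year

Annual demand D = 2,570 × 12 = 30,840.
EOQ = √(2DS/H) = √(2 × 30,840 × 315 / 15.3) ≈ 1126.89.
Cost at Q* = (D/Q*)S + (Q*/2)H = √(2DSH) ≈ $17,241.43.
Cost at Q = 3,400: (30,840/3,400)×315 + (3,400/2)×15.3 = $2,857.24 + $26,010.00 = $28,867.24.
Excess = $28,867.24 − $17,241.43 = $11,625.81.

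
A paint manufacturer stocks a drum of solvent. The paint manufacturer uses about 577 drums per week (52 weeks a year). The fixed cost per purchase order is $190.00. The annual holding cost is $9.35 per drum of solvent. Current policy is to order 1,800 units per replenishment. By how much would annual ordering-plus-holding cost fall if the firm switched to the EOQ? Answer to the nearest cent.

Extra cost ≈ $1,257.16 per year

Annual demand D = 577 × 52 = 30,004.
EOQ = √(2DS/H) = √(2 × 30,004 × 190 / 9.35) ≈ 1104.27.
Cost at Q* = (D/Q*)S + (Q*/2)H = √(2DSH) ≈ $10,324.93.
Cost at Q = 1,800: (30,004/1,800)×190 + (1,800/2)×9.35 = $3,167.09 + $8,415.00 = $11,582.09.
Excess = $11,582.09 − $10,324.93 = $1,257.16.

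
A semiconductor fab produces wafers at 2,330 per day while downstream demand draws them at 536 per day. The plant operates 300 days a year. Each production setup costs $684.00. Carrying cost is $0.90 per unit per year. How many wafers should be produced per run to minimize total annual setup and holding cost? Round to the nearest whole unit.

Q* ≈ 17,817 wafers

Annual demand D = 536 × 300 = 160,800.
Production build-up factor (1 − d/p) = 1 − 536/2,330 = 0.7700.
Q* = √(2DS / (H(1 − d/p))) = √(2 × 160,800 × 684 / (0.9 × 0.7700)).
= √(219,974,400 / 0.693) ≈ 17816.876.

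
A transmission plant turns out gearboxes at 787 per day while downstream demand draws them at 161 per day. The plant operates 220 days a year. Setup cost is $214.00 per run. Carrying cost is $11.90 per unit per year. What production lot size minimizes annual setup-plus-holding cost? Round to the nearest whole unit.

Q* ≈ 1,266 gearboxes

Annual demand D = 161 × 220 = 35,420.
Production build-up factor (1 − d/p) = 1 − 161/787 = 0.7954.
Q* = √(2DS / (H(1 − d/p))) = √(2 × 35,420 × 214 / (11.9 × 0.7954)).
= √(15,159,760 / 9.4656) ≈ 1265.531.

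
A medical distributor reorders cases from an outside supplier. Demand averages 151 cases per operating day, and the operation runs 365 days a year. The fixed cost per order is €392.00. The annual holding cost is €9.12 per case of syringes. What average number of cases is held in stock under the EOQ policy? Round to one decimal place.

Annual demand D = 151 × 365 = 55,115.
Q* = √(2DS/H) = √(2 × 55,115 × 392 / 9.12) ≈ 2176.68.
Average inventory = Q*/2 ≈ 2176.68 / 2 = 1088.342.

Average inventory ≈ 1,088.3 cases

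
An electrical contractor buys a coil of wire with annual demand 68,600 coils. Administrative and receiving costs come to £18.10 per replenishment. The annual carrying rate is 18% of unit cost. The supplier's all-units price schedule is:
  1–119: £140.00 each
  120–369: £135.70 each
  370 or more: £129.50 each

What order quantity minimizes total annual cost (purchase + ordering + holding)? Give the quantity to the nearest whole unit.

Q* ≈ 370 coils

Holding cost per unit per year at price C is H = 0.18·C.
For each price level, check whether its EOQ is feasible; otherwise the best quantity at that price is the breakpoint.
Tier 1 (£140.00): EOQ = 313.9 exceeds tier's upper bound 119, so this tier is dominated.
EOQ at £135.70 = 318.9 (feasible in tier 2): TC = 68,600×£135.70 + (68,600/318.9)×18.1 + (318.9/2)×0.18×£135.70 = £9,316,808.30.
EOQ at £129.50 = 326.4 < 370, so use break Q=370: TC = 68,600×£129.50 + (68,600/370.0)×18.1 + (370.0/2)×0.18×£129.50 = £8,891,368.19.
Lowest total cost is £8,891,368.19 at Q = 370.0.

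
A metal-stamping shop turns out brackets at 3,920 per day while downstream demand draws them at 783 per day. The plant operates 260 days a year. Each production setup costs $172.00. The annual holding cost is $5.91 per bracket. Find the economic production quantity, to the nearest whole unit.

Annual demand D = 783 × 260 = 203,580.
Production build-up factor (1 − d/p) = 1 − 783/3,920 = 0.8003.
Q* = √(2DS / (H(1 − d/p))) = √(2 × 203,580 × 172 / (5.91 × 0.8003)).
= √(70,031,520 / 4.7295) ≈ 3848.033.

Q* ≈ 3,848 brackets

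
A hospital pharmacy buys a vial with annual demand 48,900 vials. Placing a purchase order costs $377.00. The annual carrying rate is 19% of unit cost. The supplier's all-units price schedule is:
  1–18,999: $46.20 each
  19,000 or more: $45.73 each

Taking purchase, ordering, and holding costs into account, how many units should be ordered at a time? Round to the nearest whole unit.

Holding cost per unit per year at price C is H = 0.19·C.
For each price level, check whether its EOQ is feasible; otherwise the best quantity at that price is the breakpoint.
EOQ at $46.20 = 2049.5 (feasible in tier 1): TC = 48,900×$46.20 + (48,900/2049.5)×377 + (2049.5/2)×0.19×$46.20 = $2,277,170.28.
EOQ at $45.73 = 2060.0 < 19000, so use break Q=19000: TC = 48,900×$45.73 + (48,900/19000.0)×377 + (19000.0/2)×0.19×$45.73 = $2,319,709.93.
Lowest total cost is $2,277,170.28 at Q = 2049.5.

Q* ≈ 2,049 vials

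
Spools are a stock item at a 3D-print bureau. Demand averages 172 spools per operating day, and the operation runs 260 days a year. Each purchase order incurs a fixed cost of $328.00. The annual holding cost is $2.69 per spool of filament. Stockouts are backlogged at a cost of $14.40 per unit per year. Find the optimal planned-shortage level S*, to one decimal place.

S* ≈ 566.3 spools

Annual demand D = 172 × 260 = 44,720.
With planned backorders, Q* = √(2DS/H) · √((H+B)/B).
√(2DS/H) = √(2 × 44,720 × 328 / 2.69) = 3302.377.
√((H+B)/B) = √((2.69+14.4)/14.4) = 1.0894.
Q* ≈ 3597.630.
S* = Q* · H/(H+B) = 3597.630 × 2.69/17.09 ≈ 566.274.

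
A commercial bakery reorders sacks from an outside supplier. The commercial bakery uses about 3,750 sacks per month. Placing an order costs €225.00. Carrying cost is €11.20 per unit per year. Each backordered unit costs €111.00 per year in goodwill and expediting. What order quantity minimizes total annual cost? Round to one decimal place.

Q* ≈ 1,410.8 sacks

Annual demand D = 3,750 × 12 = 45,000.
With planned backorders, Q* = √(2DS/H) · √((H+B)/B).
√(2DS/H) = √(2 × 45,000 × 225 / 11.2) = 1344.632.
√((H+B)/B) = √((11.2+111)/111) = 1.0492.
Q* ≈ 1410.840.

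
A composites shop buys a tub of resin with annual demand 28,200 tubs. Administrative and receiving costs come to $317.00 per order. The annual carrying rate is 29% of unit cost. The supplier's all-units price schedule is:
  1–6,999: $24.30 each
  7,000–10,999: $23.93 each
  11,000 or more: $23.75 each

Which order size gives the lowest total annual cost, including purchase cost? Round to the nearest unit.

Q* ≈ 1,593 tubs

Holding cost per unit per year at price C is H = 0.29·C.
For each price level, check whether its EOQ is feasible; otherwise the best quantity at that price is the breakpoint.
EOQ at $24.30 = 1592.8 (feasible in tier 1): TC = 28,200×$24.30 + (28,200/1592.8)×317 + (1592.8/2)×0.29×$24.30 = $696,484.61.
EOQ at $23.93 = 1605.1 < 7000, so use break Q=7000: TC = 28,200×$23.93 + (28,200/7000.0)×317 + (7000.0/2)×0.29×$23.93 = $700,392.01.
EOQ at $23.75 = 1611.2 < 11000, so use break Q=11000: TC = 28,200×$23.75 + (28,200/11000.0)×317 + (11000.0/2)×0.29×$23.75 = $708,443.92.
Lowest total cost is $696,484.61 at Q = 1592.8.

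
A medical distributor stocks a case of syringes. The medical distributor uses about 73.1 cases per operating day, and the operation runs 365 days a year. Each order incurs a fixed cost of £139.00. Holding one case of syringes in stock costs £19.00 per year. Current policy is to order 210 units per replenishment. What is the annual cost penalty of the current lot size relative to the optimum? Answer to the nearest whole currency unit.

Annual demand D = 73.1 × 365 = 26,681.5.
EOQ = √(2DS/H) = √(2 × 26,681.5 × 139 / 19) ≈ 624.81.
Cost at Q* = (D/Q*)S + (Q*/2)H = √(2DSH) ≈ £11,871.47.
Cost at Q = 210: (26,681.5/210)×139 + (210/2)×19 = £17,660.61 + £1,995.00 = £19,655.61.
Excess = £19,655.61 − £11,871.47 = £7,784.15.

Extra cost ≈ £7,784 per year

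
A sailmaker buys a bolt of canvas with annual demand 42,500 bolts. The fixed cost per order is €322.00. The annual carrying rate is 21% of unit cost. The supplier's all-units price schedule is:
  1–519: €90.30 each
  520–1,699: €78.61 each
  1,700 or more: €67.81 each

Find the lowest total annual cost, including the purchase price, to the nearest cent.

Holding cost per unit per year at price C is H = 0.21·C.
Candidates are each tier's EOQ (if it falls in that tier) and each price-break quantity.
Tier 1 (€90.30): EOQ = 1201.4 exceeds tier's upper bound 519, so this tier is dominated.
EOQ at €78.61 = 1287.6 (feasible in tier 2): TC = 42,500×€78.61 + (42,500/1287.6)×322 + (1287.6/2)×0.21×€78.61 = €3,362,181.22.
EOQ at €67.81 = 1386.4 < 1700, so use break Q=1700: TC = 42,500×€67.81 + (42,500/1700.0)×322 + (1700.0/2)×0.21×€67.81 = €2,902,079.08.
Lowest total cost among the candidates is at Q = 1700.0.

TC* ≈ €2,902,079.08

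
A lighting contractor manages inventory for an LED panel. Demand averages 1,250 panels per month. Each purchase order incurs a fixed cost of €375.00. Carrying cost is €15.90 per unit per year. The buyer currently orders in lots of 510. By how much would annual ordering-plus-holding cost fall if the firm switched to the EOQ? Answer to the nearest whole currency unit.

Extra cost ≈ €1,709 per year

Annual demand D = 1,250 × 12 = 15,000.
EOQ = √(2DS/H) = √(2 × 15,000 × 375 / 15.9) ≈ 841.16.
Cost at Q* = (D/Q*)S + (Q*/2)H = √(2DSH) ≈ €13,374.42.
Cost at Q = 510: (15,000/510)×375 + (510/2)×15.9 = €11,029.41 + €4,054.50 = €15,083.91.
Excess = €15,083.91 − €13,374.42 = €1,709.50.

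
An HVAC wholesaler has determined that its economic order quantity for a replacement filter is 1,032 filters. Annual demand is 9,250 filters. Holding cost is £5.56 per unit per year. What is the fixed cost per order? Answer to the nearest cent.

S ≈ £320.08

Invert the EOQ relation Q*² = 2DS/H.
From Q* = √(2DS/H): S = Q*²H / (2D) = 1,032² × 5.56 / (2 × 9,250) = 320.0829.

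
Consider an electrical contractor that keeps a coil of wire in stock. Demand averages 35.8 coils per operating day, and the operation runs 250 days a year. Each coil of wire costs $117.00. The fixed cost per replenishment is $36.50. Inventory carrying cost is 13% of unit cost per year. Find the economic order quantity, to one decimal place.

Annual demand D = 35.8 × 250 = 8,950.
Holding cost H = 0.13 × $117.00 = $15.2100 per unit per year.
EOQ = √(2DS / H) = √(2 × 8,950 × 36.5 / 15.21).
= √(653,350 / 15.21) = √42,955.2926 ≈ 207.257.

Q* ≈ 207.3 coils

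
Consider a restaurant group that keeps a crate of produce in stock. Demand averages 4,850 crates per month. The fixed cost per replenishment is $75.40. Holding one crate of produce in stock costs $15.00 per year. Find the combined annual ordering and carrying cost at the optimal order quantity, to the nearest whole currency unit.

Annual demand D = 4,850 × 12 = 58,200.
The optimal lot size = √(2DS/H) = √(2 × 58,200 × 75.4 / 15) ≈ 764.92.
At Q*, ordering cost (D/Q*)S equals holding cost (Q*/2)H, each = √(DSH/2).
Minimum total = √(2DSH) = √(2 × 58,200 × 75.4 × 15) ≈ 11473.814.

TC* ≈ $11,474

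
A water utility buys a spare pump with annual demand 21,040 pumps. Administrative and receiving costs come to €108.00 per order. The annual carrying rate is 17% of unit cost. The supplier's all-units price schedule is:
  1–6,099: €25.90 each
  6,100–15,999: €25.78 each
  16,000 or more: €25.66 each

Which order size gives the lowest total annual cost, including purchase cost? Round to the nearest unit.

Q* ≈ 1,016 pumps

Holding cost per unit per year at price C is H = 0.17·C.
For each price level, check whether its EOQ is feasible; otherwise the best quantity at that price is the breakpoint.
EOQ at €25.90 = 1016.0 (feasible in tier 1): TC = 21,040×€25.90 + (21,040/1016.0)×108 + (1016.0/2)×0.17×€25.90 = €549,409.26.
EOQ at €25.78 = 1018.3 < 6100, so use break Q=6100: TC = 21,040×€25.78 + (21,040/6100.0)×108 + (6100.0/2)×0.17×€25.78 = €556,150.64.
EOQ at €25.66 = 1020.7 < 16000, so use break Q=16000: TC = 21,040×€25.66 + (21,040/16000.0)×108 + (16000.0/2)×0.17×€25.66 = €574,926.02.
Lowest total cost is €549,409.26 at Q = 1016.0.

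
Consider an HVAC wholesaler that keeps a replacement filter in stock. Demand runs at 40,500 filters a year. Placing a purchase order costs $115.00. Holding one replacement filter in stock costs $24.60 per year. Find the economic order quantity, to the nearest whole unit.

EOQ = √(2DS / H) = √(2 × 40,500 × 115 / 24.6).
= √(9,315,000 / 24.6) = √378,658.5366 ≈ 615.352.

Q* ≈ 615 filters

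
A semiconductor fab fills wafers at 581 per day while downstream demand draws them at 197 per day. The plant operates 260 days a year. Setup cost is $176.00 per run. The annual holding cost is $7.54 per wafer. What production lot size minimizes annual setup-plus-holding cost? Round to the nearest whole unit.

Q* ≈ 1,902 wafers

Annual demand D = 197 × 260 = 51,220.
Production build-up factor (1 − d/p) = 1 − 197/581 = 0.6609.
Q* = √(2DS / (H(1 − d/p))) = √(2 × 51,220 × 176 / (7.54 × 0.6609)).
= √(18,029,440 / 4.9834) ≈ 1902.076.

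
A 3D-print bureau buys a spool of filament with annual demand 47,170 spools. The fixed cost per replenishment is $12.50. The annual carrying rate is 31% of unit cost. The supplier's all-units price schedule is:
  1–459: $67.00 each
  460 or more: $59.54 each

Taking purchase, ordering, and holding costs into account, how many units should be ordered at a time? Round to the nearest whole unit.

Holding cost per unit per year at price C is H = 0.31·C.
For each price level, check whether its EOQ is feasible; otherwise the best quantity at that price is the breakpoint.
EOQ at $67.00 = 238.3 (feasible in tier 1): TC = 47,170×$67.00 + (47,170/238.3)×12.5 + (238.3/2)×0.31×$67.00 = $3,165,339.04.
EOQ at $59.54 = 252.8 < 460, so use break Q=460: TC = 47,170×$59.54 + (47,170/460.0)×12.5 + (460.0/2)×0.31×$59.54 = $2,814,028.80.
Lowest total cost is $2,814,028.80 at Q = 460.0.

Q* ≈ 460 spools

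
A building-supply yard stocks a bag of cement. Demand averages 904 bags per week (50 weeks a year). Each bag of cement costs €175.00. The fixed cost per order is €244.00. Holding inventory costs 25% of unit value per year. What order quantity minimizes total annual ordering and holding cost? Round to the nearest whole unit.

Annual demand D = 904 × 50 = 45,200.
Holding cost H = 0.25 × €175.00 = €43.7500 per unit per year.
EOQ = √(2DS / H) = √(2 × 45,200 × 244 / 43.75).
= √(22,057,600 / 43.75) = √504,173.7143 ≈ 710.052.

Q* ≈ 710 bags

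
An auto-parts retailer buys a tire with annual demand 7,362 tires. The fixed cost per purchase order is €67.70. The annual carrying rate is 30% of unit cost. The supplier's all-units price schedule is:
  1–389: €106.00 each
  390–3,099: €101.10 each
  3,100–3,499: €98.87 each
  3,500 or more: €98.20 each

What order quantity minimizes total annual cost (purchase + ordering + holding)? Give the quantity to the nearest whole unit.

Q* ≈ 390 tires

Holding cost per unit per year at price C is H = 0.30·C.
Candidates are each tier's EOQ (if it falls in that tier) and each price-break quantity.
EOQ at €106.00 = 177.0 (feasible in tier 1): TC = 7,362×€106.00 + (7,362/177.0)×67.7 + (177.0/2)×0.30×€106.00 = €786,002.16.
EOQ at €101.10 = 181.3 < 390, so use break Q=390: TC = 7,362×€101.10 + (7,362/390.0)×67.7 + (390.0/2)×0.30×€101.10 = €751,490.52.
EOQ at €98.87 = 183.3 < 3100, so use break Q=3100: TC = 7,362×€98.87 + (7,362/3100.0)×67.7 + (3100.0/2)×0.30×€98.87 = €774,016.27.
EOQ at €98.20 = 183.9 < 3500, so use break Q=3500: TC = 7,362×€98.20 + (7,362/3500.0)×67.7 + (3500.0/2)×0.30×€98.20 = €774,645.80.
Lowest total cost is €751,490.52 at Q = 390.0.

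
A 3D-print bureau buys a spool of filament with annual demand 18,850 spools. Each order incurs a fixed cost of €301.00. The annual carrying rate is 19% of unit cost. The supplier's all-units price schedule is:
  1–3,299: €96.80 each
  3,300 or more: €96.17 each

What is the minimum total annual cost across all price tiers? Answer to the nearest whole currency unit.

Holding cost per unit per year at price C is H = 0.19·C.
Candidates are each tier's EOQ (if it falls in that tier) and each price-break quantity.
EOQ at €96.80 = 785.5 (feasible in tier 1): TC = 18,850×€96.80 + (18,850/785.5)×301 + (785.5/2)×0.19×€96.80 = €1,839,126.69.
EOQ at €96.17 = 788.1 < 3300, so use break Q=3300: TC = 18,850×€96.17 + (18,850/3300.0)×301 + (3300.0/2)×0.19×€96.17 = €1,844,673.14.
Lowest total cost among the candidates is at Q = 785.5.

TC* ≈ €1,839,127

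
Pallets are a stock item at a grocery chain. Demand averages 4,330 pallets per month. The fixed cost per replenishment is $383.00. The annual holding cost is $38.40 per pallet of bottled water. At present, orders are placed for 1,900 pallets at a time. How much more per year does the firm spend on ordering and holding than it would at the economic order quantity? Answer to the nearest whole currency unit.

Annual demand D = 4,330 × 12 = 51,960.
EOQ = √(2DS/H) = √(2 × 51,960 × 383 / 38.4) ≈ 1018.08.
Cost at Q* = (D/Q*)S + (Q*/2)H = √(2DSH) ≈ $39,094.40.
Cost at Q = 1,900: (51,960/1,900)×383 + (1,900/2)×38.4 = $10,474.04 + $36,480.00 = $46,954.04.
Excess = $46,954.04 − $39,094.40 = $7,859.64.

Extra cost ≈ $7,860 per year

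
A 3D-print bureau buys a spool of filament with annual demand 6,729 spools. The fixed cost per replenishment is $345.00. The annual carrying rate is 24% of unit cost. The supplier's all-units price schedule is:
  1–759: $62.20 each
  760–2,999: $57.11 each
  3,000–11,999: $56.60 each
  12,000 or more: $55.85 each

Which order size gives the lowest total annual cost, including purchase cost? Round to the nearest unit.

Q* ≈ 760 spools

Holding cost per unit per year at price C is H = 0.24·C.
Candidates are each tier's EOQ (if it falls in that tier) and each price-break quantity.
EOQ at $62.20 = 557.7 (feasible in tier 1): TC = 6,729×$62.20 + (6,729/557.7)×345 + (557.7/2)×0.24×$62.20 = $426,869.11.
EOQ at $57.11 = 582.0 < 760, so use break Q=760: TC = 6,729×$57.11 + (6,729/760.0)×345 + (760.0/2)×0.24×$57.11 = $392,556.23.
EOQ at $56.60 = 584.6 < 3000, so use break Q=3000: TC = 6,729×$56.60 + (6,729/3000.0)×345 + (3000.0/2)×0.24×$56.60 = $402,011.24.
EOQ at $55.85 = 588.5 < 12000, so use break Q=12000: TC = 6,729×$55.85 + (6,729/12000.0)×345 + (12000.0/2)×0.24×$55.85 = $456,432.11.
Lowest total cost is $392,556.23 at Q = 760.0.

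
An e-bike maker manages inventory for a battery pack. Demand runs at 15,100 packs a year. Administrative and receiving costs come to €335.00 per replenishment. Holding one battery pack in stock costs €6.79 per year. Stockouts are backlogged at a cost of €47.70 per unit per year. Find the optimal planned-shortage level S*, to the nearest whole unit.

S* ≈ 163 packs

With planned backorders, Q* = √(2DS/H) · √((H+B)/B).
√(2DS/H) = √(2 × 15,100 × 335 / 6.79) = 1220.650.
√((H+B)/B) = √((6.79+47.7)/47.7) = 1.0688.
Q* ≈ 1304.639.
S* = Q* · H/(H+B) = 1304.639 × 6.79/54.49 ≈ 162.571.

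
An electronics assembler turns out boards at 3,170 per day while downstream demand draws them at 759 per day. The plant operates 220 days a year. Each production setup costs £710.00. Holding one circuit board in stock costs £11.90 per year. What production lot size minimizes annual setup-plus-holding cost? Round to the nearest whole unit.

Annual demand D = 759 × 220 = 166,980.
Production build-up factor (1 − d/p) = 1 − 759/3,170 = 0.7606.
Q* = √(2DS / (H(1 − d/p))) = √(2 × 166,980 × 710 / (11.9 × 0.7606)).
= √(237,111,600 / 9.0508) ≈ 5118.397.

Q* ≈ 5,118 boards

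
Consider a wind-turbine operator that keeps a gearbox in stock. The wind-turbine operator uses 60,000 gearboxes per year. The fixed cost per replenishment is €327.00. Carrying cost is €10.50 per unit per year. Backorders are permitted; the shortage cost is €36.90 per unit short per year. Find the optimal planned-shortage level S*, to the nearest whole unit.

S* ≈ 485 gearboxes

With planned backorders, Q* = √(2DS/H) · √((H+B)/B).
√(2DS/H) = √(2 × 60,000 × 327 / 10.5) = 1933.169.
√((H+B)/B) = √((10.5+36.9)/36.9) = 1.1334.
Q* ≈ 2191.017.
S* = Q* · H/(H+B) = 2191.017 × 10.5/47.4 ≈ 485.352.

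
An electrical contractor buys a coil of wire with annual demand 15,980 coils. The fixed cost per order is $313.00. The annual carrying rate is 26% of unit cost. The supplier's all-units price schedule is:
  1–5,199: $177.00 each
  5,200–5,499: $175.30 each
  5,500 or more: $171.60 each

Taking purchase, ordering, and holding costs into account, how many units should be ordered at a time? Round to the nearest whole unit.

Q* ≈ 466 coils

Holding cost per unit per year at price C is H = 0.26·C.
Evaluate total cost at each tier's feasible EOQ or, if the EOQ is below the tier, at the tier's minimum quantity.
EOQ at $177.00 = 466.2 (feasible in tier 1): TC = 15,980×$177.00 + (15,980/466.2)×313 + (466.2/2)×0.26×$177.00 = $2,849,916.00.
EOQ at $175.30 = 468.5 < 5200, so use break Q=5200: TC = 15,980×$175.30 + (15,980/5200.0)×313 + (5200.0/2)×0.26×$175.30 = $2,920,758.67.
EOQ at $171.60 = 473.5 < 5500, so use break Q=5500: TC = 15,980×$171.60 + (15,980/5500.0)×313 + (5500.0/2)×0.26×$171.60 = $2,865,771.41.
Lowest total cost is $2,849,916.00 at Q = 466.2.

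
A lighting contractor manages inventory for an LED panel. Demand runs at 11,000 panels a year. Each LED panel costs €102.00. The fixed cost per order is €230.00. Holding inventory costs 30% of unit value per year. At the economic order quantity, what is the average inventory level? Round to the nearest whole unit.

Holding cost H = 0.30 × €102.00 = €30.6000 per unit per year.
Q* = √(2DS/H) = √(2 × 11,000 × 230 / 30.6) ≈ 406.64.
Average inventory = Q*/2 ≈ 406.64 / 2 = 203.322.

Average inventory ≈ 203 panels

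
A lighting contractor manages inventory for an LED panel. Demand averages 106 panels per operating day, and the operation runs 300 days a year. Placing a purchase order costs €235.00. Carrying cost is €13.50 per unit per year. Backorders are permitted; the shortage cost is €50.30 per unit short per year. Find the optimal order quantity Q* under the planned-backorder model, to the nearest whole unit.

Annual demand D = 106 × 300 = 31,800.
With planned backorders, Q* = √(2DS/H) · √((H+B)/B).
√(2DS/H) = √(2 × 31,800 × 235 / 13.5) = 1052.193.
√((H+B)/B) = √((13.5+50.3)/50.3) = 1.1262.
Q* ≈ 1185.010.

Q* ≈ 1,185 panels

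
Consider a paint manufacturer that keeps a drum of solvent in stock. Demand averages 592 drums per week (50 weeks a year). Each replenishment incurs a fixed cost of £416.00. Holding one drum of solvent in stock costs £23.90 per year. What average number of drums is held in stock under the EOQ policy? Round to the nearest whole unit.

Annual demand D = 592 × 50 = 29,600.
EOQ = √(2DS/H) = √(2 × 29,600 × 416 / 23.9) ≈ 1015.10.
Average inventory = Q*/2 ≈ 1015.10 / 2 = 507.550.

Average inventory ≈ 508 drums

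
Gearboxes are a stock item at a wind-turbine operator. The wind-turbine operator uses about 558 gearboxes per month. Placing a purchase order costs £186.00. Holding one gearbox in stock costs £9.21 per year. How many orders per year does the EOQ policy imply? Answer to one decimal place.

N ≈ 12.9 orders per year

Annual demand D = 558 × 12 = 6,696.
EOQ = √(2DS/H) = √(2 × 6,696 × 186 / 9.21) ≈ 520.06.
Orders per year = D / Q* = 6,696 / 520.06 ≈ 12.876.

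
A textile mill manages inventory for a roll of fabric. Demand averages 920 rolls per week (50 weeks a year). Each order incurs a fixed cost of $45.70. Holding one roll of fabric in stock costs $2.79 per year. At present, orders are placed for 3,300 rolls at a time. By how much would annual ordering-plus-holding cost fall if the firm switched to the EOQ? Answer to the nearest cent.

Extra cost ≈ $1,815.58 per year

Annual demand D = 920 × 50 = 46,000.
EOQ = √(2DS/H) = √(2 × 46,000 × 45.7 / 2.79) ≈ 1227.58.
Cost at Q* = (D/Q*)S + (Q*/2)H = √(2DSH) ≈ $3,424.95.
Cost at Q = 3,300: (46,000/3,300)×45.7 + (3,300/2)×2.79 = $637.03 + $4,603.50 = $5,240.53.
Excess = $5,240.53 − $3,424.95 = $1,815.58.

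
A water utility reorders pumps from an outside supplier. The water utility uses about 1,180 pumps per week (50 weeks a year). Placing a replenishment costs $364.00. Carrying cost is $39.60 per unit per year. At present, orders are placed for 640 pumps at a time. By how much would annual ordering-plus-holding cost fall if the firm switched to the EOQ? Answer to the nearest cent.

Extra cost ≈ $4,986.29 per year

Annual demand D = 1,180 × 50 = 59,000.
EOQ = √(2DS/H) = √(2 × 59,000 × 364 / 39.6) ≈ 1041.46.
Cost at Q* = (D/Q*)S + (Q*/2)H = √(2DSH) ≈ $41,241.96.
Cost at Q = 640: (59,000/640)×364 + (640/2)×39.6 = $33,556.25 + $12,672.00 = $46,228.25.
Excess = $46,228.25 − $41,241.96 = $4,986.29.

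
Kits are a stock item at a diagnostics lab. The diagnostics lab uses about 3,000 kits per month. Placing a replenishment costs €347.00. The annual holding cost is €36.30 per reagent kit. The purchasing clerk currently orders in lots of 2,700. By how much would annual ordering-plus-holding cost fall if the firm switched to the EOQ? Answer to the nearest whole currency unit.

Annual demand D = 3,000 × 12 = 36,000.
EOQ = √(2DS/H) = √(2 × 36,000 × 347 / 36.3) ≈ 829.62.
Cost at Q* = (D/Q*)S + (Q*/2)H = √(2DSH) ≈ €30,115.10.
Cost at Q = 2,700: (36,000/2,700)×347 + (2,700/2)×36.3 = €4,626.67 + €49,005.00 = €53,631.67.
Excess = €53,631.67 − €30,115.10 = €23,516.57.

Extra cost ≈ €23,517 per year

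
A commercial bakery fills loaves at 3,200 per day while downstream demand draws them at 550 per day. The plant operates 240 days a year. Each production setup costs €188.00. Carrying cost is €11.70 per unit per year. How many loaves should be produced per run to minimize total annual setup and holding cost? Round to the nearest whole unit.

Annual demand D = 550 × 240 = 132,000.
Production build-up factor (1 − d/p) = 1 − 550/3,200 = 0.8281.
Q* = √(2DS / (H(1 − d/p))) = √(2 × 132,000 × 188 / (11.7 × 0.8281)).
= √(49,632,000 / 9.6891) ≈ 2263.289.

Q* ≈ 2,263 loaves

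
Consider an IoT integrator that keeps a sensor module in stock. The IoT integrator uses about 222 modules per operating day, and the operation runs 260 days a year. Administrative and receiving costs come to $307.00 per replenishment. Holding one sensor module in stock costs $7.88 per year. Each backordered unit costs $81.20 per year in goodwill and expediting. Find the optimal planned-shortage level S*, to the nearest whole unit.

Annual demand D = 222 × 260 = 57,720.
With planned backorders, Q* = √(2DS/H) · √((H+B)/B).
√(2DS/H) = √(2 × 57,720 × 307 / 7.88) = 2120.724.
√((H+B)/B) = √((7.88+81.2)/81.2) = 1.0474.
Q* ≈ 2221.244.
S* = Q* · H/(H+B) = 2221.244 × 7.88/89.08 ≈ 196.491.

S* ≈ 196 modules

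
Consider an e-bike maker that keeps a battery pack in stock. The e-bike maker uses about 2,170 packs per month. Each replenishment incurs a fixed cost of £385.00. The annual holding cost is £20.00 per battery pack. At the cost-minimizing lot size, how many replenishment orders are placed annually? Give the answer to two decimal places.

Annual demand D = 2,170 × 12 = 26,040.
The optimal lot size = √(2DS/H) = √(2 × 26,040 × 385 / 20) ≈ 1001.27.
Orders per year = D / Q* = 26,040 / 1001.27 ≈ 26.007.

N ≈ 26.01 orders per year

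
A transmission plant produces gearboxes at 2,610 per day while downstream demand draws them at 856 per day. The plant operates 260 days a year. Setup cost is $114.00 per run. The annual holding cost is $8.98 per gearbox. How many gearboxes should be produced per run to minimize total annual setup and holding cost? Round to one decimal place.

Q* ≈ 2,899.7 gearboxes

Annual demand D = 856 × 260 = 222,560.
Production build-up factor (1 − d/p) = 1 − 856/2,610 = 0.6720.
Q* = √(2DS / (H(1 − d/p))) = √(2 × 222,560 × 114 / (8.98 × 0.6720)).
= √(50,743,680 / 6.0348) ≈ 2899.735.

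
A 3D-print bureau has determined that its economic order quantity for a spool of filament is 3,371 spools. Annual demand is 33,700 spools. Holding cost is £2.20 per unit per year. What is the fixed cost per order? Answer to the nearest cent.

Squaring Q* = √(2DS/H) gives Q*² = 2DS/H.
From Q* = √(2DS/H): S = Q*²H / (2D) = 3,371² × 2.2 / (2 × 33,700) = 370.9200.

S ≈ £370.92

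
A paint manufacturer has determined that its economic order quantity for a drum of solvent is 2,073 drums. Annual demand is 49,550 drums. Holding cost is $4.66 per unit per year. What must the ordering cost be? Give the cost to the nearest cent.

The basic EOQ model gives Q* = √(2DS/H); rearrange for the unknown.
From Q* = √(2DS/H): S = Q*²H / (2D) = 2,073² × 4.66 / (2 × 49,550) = 202.0742.

S ≈ $202.07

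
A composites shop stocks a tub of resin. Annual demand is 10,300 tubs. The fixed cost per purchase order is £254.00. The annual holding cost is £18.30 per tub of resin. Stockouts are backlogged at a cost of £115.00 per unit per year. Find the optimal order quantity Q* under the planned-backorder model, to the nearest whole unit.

Q* ≈ 576 tubs

With planned backorders, Q* = √(2DS/H) · √((H+B)/B).
√(2DS/H) = √(2 × 10,300 × 254 / 18.3) = 534.718.
√((H+B)/B) = √((18.3+115)/115) = 1.0766.
Q* ≈ 575.693.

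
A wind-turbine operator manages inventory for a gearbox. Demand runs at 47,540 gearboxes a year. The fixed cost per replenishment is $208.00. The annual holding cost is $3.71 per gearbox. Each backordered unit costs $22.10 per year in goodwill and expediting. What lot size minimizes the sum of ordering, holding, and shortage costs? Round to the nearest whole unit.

Q* ≈ 2,495 gearboxes

With planned backorders, Q* = √(2DS/H) · √((H+B)/B).
√(2DS/H) = √(2 × 47,540 × 208 / 3.71) = 2308.816.
√((H+B)/B) = √((3.71+22.1)/22.1) = 1.0807.
Q* ≈ 2495.095.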